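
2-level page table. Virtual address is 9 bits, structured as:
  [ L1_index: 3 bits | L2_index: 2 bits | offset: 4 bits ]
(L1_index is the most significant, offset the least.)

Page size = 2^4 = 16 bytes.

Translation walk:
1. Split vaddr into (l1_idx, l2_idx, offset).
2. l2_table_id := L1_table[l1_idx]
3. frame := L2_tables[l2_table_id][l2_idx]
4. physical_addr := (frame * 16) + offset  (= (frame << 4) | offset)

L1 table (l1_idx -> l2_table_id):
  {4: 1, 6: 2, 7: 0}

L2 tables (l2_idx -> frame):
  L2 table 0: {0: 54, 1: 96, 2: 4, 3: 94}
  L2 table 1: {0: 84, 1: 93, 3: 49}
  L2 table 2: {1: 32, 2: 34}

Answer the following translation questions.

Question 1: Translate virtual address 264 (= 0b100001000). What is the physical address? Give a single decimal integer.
vaddr = 264 = 0b100001000
Split: l1_idx=4, l2_idx=0, offset=8
L1[4] = 1
L2[1][0] = 84
paddr = 84 * 16 + 8 = 1352

Answer: 1352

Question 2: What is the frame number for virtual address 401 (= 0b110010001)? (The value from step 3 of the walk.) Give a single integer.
vaddr = 401: l1_idx=6, l2_idx=1
L1[6] = 2; L2[2][1] = 32

Answer: 32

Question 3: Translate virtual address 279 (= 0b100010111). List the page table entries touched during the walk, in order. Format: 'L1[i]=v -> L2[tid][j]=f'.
Answer: L1[4]=1 -> L2[1][1]=93

Derivation:
vaddr = 279 = 0b100010111
Split: l1_idx=4, l2_idx=1, offset=7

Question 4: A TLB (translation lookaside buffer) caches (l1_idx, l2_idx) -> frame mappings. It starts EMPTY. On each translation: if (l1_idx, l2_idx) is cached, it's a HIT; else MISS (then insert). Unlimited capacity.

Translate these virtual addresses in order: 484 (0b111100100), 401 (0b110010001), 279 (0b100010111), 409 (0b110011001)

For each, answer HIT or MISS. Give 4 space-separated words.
Answer: MISS MISS MISS HIT

Derivation:
vaddr=484: (7,2) not in TLB -> MISS, insert
vaddr=401: (6,1) not in TLB -> MISS, insert
vaddr=279: (4,1) not in TLB -> MISS, insert
vaddr=409: (6,1) in TLB -> HIT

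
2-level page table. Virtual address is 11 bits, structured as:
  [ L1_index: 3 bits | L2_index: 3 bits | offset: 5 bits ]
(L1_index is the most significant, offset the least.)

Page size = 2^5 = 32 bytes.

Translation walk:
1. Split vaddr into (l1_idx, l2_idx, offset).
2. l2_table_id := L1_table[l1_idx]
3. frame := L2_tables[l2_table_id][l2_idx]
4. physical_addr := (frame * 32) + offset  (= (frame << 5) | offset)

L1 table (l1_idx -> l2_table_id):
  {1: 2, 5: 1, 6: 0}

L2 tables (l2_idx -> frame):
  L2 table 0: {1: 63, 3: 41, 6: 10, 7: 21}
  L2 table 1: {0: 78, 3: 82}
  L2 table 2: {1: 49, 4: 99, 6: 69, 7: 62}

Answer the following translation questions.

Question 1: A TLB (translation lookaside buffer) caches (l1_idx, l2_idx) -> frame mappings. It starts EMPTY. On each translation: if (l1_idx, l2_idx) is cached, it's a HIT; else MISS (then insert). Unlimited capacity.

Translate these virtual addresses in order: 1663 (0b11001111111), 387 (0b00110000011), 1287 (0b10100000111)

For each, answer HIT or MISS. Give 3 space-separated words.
Answer: MISS MISS MISS

Derivation:
vaddr=1663: (6,3) not in TLB -> MISS, insert
vaddr=387: (1,4) not in TLB -> MISS, insert
vaddr=1287: (5,0) not in TLB -> MISS, insert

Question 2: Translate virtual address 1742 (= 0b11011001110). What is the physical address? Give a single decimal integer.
Answer: 334

Derivation:
vaddr = 1742 = 0b11011001110
Split: l1_idx=6, l2_idx=6, offset=14
L1[6] = 0
L2[0][6] = 10
paddr = 10 * 32 + 14 = 334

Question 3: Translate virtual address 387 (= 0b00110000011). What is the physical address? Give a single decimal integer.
vaddr = 387 = 0b00110000011
Split: l1_idx=1, l2_idx=4, offset=3
L1[1] = 2
L2[2][4] = 99
paddr = 99 * 32 + 3 = 3171

Answer: 3171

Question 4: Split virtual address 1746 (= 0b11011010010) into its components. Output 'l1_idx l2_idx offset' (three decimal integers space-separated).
Answer: 6 6 18

Derivation:
vaddr = 1746 = 0b11011010010
  top 3 bits -> l1_idx = 6
  next 3 bits -> l2_idx = 6
  bottom 5 bits -> offset = 18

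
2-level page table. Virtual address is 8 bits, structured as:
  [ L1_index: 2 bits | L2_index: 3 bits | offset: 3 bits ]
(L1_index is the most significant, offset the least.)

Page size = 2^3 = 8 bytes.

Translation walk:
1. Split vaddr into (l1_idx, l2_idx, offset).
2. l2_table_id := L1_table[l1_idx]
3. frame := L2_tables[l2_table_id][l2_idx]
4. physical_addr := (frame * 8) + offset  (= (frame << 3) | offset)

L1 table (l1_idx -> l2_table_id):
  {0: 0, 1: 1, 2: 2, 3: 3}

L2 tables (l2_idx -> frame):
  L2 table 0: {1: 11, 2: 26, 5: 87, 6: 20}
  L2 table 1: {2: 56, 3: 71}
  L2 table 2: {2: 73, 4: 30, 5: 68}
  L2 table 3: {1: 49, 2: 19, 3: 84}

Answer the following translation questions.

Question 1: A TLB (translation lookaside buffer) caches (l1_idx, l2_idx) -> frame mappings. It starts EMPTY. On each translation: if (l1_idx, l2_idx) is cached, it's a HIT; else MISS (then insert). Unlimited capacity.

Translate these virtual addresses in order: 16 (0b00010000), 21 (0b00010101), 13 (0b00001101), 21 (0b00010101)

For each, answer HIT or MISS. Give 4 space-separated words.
vaddr=16: (0,2) not in TLB -> MISS, insert
vaddr=21: (0,2) in TLB -> HIT
vaddr=13: (0,1) not in TLB -> MISS, insert
vaddr=21: (0,2) in TLB -> HIT

Answer: MISS HIT MISS HIT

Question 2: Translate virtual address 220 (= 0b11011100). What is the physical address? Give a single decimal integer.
vaddr = 220 = 0b11011100
Split: l1_idx=3, l2_idx=3, offset=4
L1[3] = 3
L2[3][3] = 84
paddr = 84 * 8 + 4 = 676

Answer: 676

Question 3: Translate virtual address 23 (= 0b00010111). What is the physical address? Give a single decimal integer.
vaddr = 23 = 0b00010111
Split: l1_idx=0, l2_idx=2, offset=7
L1[0] = 0
L2[0][2] = 26
paddr = 26 * 8 + 7 = 215

Answer: 215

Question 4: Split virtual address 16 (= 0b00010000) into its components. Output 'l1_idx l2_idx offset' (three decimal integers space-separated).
Answer: 0 2 0

Derivation:
vaddr = 16 = 0b00010000
  top 2 bits -> l1_idx = 0
  next 3 bits -> l2_idx = 2
  bottom 3 bits -> offset = 0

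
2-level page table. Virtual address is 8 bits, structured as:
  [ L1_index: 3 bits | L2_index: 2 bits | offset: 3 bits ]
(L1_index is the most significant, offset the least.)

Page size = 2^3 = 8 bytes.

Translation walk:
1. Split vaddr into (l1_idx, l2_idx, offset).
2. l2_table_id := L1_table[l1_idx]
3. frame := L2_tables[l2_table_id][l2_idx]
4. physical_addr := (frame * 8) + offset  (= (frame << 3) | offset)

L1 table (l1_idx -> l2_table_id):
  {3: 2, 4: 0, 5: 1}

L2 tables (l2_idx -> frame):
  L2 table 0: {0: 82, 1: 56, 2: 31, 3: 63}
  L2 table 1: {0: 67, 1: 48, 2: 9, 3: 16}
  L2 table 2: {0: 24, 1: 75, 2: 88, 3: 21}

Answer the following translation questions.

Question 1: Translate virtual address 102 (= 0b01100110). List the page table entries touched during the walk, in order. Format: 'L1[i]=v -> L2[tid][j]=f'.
Answer: L1[3]=2 -> L2[2][0]=24

Derivation:
vaddr = 102 = 0b01100110
Split: l1_idx=3, l2_idx=0, offset=6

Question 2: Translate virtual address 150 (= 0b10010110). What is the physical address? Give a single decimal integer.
vaddr = 150 = 0b10010110
Split: l1_idx=4, l2_idx=2, offset=6
L1[4] = 0
L2[0][2] = 31
paddr = 31 * 8 + 6 = 254

Answer: 254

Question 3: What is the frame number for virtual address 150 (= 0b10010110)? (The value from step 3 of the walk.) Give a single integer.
Answer: 31

Derivation:
vaddr = 150: l1_idx=4, l2_idx=2
L1[4] = 0; L2[0][2] = 31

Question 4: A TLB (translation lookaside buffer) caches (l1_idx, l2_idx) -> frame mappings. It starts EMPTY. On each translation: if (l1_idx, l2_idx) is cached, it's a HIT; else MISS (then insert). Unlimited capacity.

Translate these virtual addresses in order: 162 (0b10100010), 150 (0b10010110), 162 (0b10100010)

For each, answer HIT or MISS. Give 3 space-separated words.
Answer: MISS MISS HIT

Derivation:
vaddr=162: (5,0) not in TLB -> MISS, insert
vaddr=150: (4,2) not in TLB -> MISS, insert
vaddr=162: (5,0) in TLB -> HIT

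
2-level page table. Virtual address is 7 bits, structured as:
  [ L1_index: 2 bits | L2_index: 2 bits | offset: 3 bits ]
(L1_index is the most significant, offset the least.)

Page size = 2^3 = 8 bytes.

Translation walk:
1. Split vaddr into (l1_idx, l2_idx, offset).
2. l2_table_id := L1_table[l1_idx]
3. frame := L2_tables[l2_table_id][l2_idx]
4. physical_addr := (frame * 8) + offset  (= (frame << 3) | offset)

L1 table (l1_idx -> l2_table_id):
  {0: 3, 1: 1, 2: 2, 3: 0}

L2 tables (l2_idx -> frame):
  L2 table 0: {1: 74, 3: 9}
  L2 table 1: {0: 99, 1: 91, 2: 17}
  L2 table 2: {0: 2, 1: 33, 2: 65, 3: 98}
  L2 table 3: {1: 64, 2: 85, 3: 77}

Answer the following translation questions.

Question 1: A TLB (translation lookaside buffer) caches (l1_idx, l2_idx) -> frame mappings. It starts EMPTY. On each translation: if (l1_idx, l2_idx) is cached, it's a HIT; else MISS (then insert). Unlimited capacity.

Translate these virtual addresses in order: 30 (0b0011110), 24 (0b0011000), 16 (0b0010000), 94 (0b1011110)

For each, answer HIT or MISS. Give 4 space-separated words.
vaddr=30: (0,3) not in TLB -> MISS, insert
vaddr=24: (0,3) in TLB -> HIT
vaddr=16: (0,2) not in TLB -> MISS, insert
vaddr=94: (2,3) not in TLB -> MISS, insert

Answer: MISS HIT MISS MISS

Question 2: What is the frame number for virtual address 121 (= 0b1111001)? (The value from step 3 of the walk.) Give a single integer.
Answer: 9

Derivation:
vaddr = 121: l1_idx=3, l2_idx=3
L1[3] = 0; L2[0][3] = 9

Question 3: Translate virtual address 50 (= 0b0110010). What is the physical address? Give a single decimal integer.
vaddr = 50 = 0b0110010
Split: l1_idx=1, l2_idx=2, offset=2
L1[1] = 1
L2[1][2] = 17
paddr = 17 * 8 + 2 = 138

Answer: 138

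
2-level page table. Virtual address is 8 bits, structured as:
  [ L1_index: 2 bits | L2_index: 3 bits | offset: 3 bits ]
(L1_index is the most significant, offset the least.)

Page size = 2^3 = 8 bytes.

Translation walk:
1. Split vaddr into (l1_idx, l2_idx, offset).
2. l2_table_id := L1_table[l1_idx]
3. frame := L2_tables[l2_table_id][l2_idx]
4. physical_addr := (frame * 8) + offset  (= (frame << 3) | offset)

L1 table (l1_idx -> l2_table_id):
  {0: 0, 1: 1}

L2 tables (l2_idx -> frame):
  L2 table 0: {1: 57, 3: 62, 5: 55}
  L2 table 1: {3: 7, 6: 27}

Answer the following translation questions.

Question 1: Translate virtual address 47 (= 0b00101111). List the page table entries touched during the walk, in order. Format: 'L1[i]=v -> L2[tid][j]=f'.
vaddr = 47 = 0b00101111
Split: l1_idx=0, l2_idx=5, offset=7

Answer: L1[0]=0 -> L2[0][5]=55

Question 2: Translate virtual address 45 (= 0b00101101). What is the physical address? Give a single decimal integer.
vaddr = 45 = 0b00101101
Split: l1_idx=0, l2_idx=5, offset=5
L1[0] = 0
L2[0][5] = 55
paddr = 55 * 8 + 5 = 445

Answer: 445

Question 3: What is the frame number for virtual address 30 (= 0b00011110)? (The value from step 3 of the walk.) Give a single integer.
Answer: 62

Derivation:
vaddr = 30: l1_idx=0, l2_idx=3
L1[0] = 0; L2[0][3] = 62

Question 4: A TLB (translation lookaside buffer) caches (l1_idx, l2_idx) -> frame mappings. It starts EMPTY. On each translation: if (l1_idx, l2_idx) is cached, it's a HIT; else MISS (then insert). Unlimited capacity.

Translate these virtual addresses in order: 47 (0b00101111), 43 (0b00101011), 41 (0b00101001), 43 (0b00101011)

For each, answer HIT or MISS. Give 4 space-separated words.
vaddr=47: (0,5) not in TLB -> MISS, insert
vaddr=43: (0,5) in TLB -> HIT
vaddr=41: (0,5) in TLB -> HIT
vaddr=43: (0,5) in TLB -> HIT

Answer: MISS HIT HIT HIT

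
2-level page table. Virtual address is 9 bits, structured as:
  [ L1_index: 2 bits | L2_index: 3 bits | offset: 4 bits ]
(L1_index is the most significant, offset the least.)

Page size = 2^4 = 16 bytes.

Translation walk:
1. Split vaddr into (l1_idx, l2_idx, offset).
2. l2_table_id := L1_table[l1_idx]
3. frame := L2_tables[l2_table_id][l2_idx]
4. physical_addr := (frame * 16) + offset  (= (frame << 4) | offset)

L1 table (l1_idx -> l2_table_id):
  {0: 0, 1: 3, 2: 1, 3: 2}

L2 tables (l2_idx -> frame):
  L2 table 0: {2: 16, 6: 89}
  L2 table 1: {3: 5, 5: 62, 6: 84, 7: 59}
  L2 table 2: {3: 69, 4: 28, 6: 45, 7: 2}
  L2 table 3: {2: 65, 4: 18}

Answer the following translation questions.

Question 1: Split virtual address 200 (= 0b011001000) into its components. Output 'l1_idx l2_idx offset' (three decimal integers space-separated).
vaddr = 200 = 0b011001000
  top 2 bits -> l1_idx = 1
  next 3 bits -> l2_idx = 4
  bottom 4 bits -> offset = 8

Answer: 1 4 8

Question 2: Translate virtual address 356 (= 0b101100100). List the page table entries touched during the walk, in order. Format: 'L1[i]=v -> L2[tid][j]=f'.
vaddr = 356 = 0b101100100
Split: l1_idx=2, l2_idx=6, offset=4

Answer: L1[2]=1 -> L2[1][6]=84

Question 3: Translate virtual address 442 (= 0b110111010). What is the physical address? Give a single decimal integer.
Answer: 1114

Derivation:
vaddr = 442 = 0b110111010
Split: l1_idx=3, l2_idx=3, offset=10
L1[3] = 2
L2[2][3] = 69
paddr = 69 * 16 + 10 = 1114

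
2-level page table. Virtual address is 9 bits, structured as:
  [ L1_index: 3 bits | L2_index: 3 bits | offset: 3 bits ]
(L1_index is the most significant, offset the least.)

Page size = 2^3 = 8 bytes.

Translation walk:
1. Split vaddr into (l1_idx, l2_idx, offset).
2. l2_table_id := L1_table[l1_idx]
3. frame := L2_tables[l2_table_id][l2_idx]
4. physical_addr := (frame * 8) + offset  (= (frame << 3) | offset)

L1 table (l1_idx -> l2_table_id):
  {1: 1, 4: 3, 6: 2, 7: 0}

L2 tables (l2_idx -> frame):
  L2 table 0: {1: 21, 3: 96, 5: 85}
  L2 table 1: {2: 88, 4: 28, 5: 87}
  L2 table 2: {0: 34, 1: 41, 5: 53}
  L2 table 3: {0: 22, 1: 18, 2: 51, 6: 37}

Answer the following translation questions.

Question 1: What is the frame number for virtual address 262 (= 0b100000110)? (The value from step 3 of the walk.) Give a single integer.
vaddr = 262: l1_idx=4, l2_idx=0
L1[4] = 3; L2[3][0] = 22

Answer: 22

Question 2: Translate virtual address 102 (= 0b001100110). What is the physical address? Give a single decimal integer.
vaddr = 102 = 0b001100110
Split: l1_idx=1, l2_idx=4, offset=6
L1[1] = 1
L2[1][4] = 28
paddr = 28 * 8 + 6 = 230

Answer: 230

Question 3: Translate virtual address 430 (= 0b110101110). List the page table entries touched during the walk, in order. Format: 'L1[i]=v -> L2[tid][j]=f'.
Answer: L1[6]=2 -> L2[2][5]=53

Derivation:
vaddr = 430 = 0b110101110
Split: l1_idx=6, l2_idx=5, offset=6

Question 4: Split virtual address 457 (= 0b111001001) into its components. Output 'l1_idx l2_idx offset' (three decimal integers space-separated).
Answer: 7 1 1

Derivation:
vaddr = 457 = 0b111001001
  top 3 bits -> l1_idx = 7
  next 3 bits -> l2_idx = 1
  bottom 3 bits -> offset = 1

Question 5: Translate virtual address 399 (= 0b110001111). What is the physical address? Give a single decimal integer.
vaddr = 399 = 0b110001111
Split: l1_idx=6, l2_idx=1, offset=7
L1[6] = 2
L2[2][1] = 41
paddr = 41 * 8 + 7 = 335

Answer: 335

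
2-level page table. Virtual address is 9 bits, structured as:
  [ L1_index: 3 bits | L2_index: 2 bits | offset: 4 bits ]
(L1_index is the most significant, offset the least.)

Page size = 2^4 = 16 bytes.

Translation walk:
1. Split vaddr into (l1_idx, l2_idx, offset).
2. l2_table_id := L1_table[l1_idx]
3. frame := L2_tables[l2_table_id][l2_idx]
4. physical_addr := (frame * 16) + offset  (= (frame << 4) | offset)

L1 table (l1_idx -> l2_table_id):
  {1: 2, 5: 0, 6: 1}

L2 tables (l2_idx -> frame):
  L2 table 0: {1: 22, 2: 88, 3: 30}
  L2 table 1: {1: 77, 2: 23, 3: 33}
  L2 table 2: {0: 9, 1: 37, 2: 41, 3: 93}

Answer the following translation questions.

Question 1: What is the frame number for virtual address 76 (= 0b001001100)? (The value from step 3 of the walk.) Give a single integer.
vaddr = 76: l1_idx=1, l2_idx=0
L1[1] = 2; L2[2][0] = 9

Answer: 9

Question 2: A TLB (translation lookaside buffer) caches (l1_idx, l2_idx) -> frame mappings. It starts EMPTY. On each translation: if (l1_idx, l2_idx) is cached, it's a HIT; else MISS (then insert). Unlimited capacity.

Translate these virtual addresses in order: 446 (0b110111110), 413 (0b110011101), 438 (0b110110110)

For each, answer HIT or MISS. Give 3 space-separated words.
Answer: MISS MISS HIT

Derivation:
vaddr=446: (6,3) not in TLB -> MISS, insert
vaddr=413: (6,1) not in TLB -> MISS, insert
vaddr=438: (6,3) in TLB -> HIT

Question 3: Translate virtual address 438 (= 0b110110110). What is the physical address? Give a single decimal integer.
Answer: 534

Derivation:
vaddr = 438 = 0b110110110
Split: l1_idx=6, l2_idx=3, offset=6
L1[6] = 1
L2[1][3] = 33
paddr = 33 * 16 + 6 = 534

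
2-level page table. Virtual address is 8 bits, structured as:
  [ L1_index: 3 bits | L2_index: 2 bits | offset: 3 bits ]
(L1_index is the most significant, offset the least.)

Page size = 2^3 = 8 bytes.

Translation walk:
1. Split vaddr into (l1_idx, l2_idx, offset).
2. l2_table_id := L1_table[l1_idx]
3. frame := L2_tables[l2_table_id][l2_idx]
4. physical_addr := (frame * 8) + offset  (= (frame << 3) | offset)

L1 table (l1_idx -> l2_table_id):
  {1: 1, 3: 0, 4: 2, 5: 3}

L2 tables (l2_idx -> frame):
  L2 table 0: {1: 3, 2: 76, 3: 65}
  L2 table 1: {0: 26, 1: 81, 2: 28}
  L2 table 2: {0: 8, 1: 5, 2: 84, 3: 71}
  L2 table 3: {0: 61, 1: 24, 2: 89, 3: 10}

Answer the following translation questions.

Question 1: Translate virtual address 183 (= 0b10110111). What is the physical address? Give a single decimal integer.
vaddr = 183 = 0b10110111
Split: l1_idx=5, l2_idx=2, offset=7
L1[5] = 3
L2[3][2] = 89
paddr = 89 * 8 + 7 = 719

Answer: 719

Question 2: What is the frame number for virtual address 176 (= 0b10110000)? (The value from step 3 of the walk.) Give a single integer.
vaddr = 176: l1_idx=5, l2_idx=2
L1[5] = 3; L2[3][2] = 89

Answer: 89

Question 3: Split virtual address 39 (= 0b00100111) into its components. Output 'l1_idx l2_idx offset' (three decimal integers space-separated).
vaddr = 39 = 0b00100111
  top 3 bits -> l1_idx = 1
  next 2 bits -> l2_idx = 0
  bottom 3 bits -> offset = 7

Answer: 1 0 7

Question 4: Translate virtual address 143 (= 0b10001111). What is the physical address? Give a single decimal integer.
Answer: 47

Derivation:
vaddr = 143 = 0b10001111
Split: l1_idx=4, l2_idx=1, offset=7
L1[4] = 2
L2[2][1] = 5
paddr = 5 * 8 + 7 = 47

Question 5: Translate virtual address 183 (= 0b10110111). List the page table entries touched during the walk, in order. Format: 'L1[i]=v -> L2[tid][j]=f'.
Answer: L1[5]=3 -> L2[3][2]=89

Derivation:
vaddr = 183 = 0b10110111
Split: l1_idx=5, l2_idx=2, offset=7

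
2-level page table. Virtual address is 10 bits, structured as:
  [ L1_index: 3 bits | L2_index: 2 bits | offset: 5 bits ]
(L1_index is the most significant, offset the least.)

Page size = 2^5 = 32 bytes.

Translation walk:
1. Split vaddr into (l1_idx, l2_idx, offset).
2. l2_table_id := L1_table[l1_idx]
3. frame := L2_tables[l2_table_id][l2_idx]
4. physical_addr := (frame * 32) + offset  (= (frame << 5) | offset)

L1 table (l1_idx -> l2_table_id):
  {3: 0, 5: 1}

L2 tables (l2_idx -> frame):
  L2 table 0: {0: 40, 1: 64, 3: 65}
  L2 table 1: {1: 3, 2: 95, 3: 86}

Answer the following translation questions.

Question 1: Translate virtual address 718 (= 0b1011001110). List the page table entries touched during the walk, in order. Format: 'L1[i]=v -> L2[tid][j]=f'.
Answer: L1[5]=1 -> L2[1][2]=95

Derivation:
vaddr = 718 = 0b1011001110
Split: l1_idx=5, l2_idx=2, offset=14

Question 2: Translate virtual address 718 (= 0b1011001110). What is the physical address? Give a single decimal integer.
vaddr = 718 = 0b1011001110
Split: l1_idx=5, l2_idx=2, offset=14
L1[5] = 1
L2[1][2] = 95
paddr = 95 * 32 + 14 = 3054

Answer: 3054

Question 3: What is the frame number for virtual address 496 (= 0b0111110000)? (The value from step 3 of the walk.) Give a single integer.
Answer: 65

Derivation:
vaddr = 496: l1_idx=3, l2_idx=3
L1[3] = 0; L2[0][3] = 65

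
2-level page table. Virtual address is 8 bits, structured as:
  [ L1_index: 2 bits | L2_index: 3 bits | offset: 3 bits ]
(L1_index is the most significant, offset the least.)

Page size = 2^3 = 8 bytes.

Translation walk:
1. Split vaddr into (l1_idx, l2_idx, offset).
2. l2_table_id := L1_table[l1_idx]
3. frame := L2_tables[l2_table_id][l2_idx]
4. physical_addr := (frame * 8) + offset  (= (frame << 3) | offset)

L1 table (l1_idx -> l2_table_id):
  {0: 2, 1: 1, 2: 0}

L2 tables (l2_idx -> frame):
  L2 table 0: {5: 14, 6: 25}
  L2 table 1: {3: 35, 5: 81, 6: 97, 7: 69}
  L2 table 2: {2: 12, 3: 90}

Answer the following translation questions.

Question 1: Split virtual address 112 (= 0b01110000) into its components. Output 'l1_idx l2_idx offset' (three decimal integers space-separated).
Answer: 1 6 0

Derivation:
vaddr = 112 = 0b01110000
  top 2 bits -> l1_idx = 1
  next 3 bits -> l2_idx = 6
  bottom 3 bits -> offset = 0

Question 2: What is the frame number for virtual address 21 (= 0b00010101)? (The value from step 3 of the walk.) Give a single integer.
vaddr = 21: l1_idx=0, l2_idx=2
L1[0] = 2; L2[2][2] = 12

Answer: 12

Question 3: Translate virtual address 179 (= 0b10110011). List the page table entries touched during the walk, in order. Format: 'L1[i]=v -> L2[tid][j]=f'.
Answer: L1[2]=0 -> L2[0][6]=25

Derivation:
vaddr = 179 = 0b10110011
Split: l1_idx=2, l2_idx=6, offset=3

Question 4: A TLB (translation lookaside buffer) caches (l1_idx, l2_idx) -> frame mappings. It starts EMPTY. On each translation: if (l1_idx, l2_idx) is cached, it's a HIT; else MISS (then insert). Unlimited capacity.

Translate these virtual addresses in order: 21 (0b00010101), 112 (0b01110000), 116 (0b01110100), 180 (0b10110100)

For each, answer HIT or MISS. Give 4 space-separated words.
vaddr=21: (0,2) not in TLB -> MISS, insert
vaddr=112: (1,6) not in TLB -> MISS, insert
vaddr=116: (1,6) in TLB -> HIT
vaddr=180: (2,6) not in TLB -> MISS, insert

Answer: MISS MISS HIT MISS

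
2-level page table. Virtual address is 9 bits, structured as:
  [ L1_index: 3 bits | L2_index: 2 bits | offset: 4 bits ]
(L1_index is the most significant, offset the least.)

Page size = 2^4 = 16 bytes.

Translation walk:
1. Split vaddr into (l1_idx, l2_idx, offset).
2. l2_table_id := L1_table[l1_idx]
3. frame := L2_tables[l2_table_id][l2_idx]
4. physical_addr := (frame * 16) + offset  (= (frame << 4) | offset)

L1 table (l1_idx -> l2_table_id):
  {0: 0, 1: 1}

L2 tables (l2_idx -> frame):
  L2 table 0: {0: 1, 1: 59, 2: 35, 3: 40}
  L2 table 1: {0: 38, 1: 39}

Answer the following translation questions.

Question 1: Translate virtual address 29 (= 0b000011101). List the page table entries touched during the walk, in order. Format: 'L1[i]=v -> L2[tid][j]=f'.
vaddr = 29 = 0b000011101
Split: l1_idx=0, l2_idx=1, offset=13

Answer: L1[0]=0 -> L2[0][1]=59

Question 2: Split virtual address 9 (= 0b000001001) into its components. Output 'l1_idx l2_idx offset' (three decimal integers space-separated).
vaddr = 9 = 0b000001001
  top 3 bits -> l1_idx = 0
  next 2 bits -> l2_idx = 0
  bottom 4 bits -> offset = 9

Answer: 0 0 9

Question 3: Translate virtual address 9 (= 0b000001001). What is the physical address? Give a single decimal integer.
vaddr = 9 = 0b000001001
Split: l1_idx=0, l2_idx=0, offset=9
L1[0] = 0
L2[0][0] = 1
paddr = 1 * 16 + 9 = 25

Answer: 25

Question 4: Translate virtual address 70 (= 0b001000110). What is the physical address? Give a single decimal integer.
Answer: 614

Derivation:
vaddr = 70 = 0b001000110
Split: l1_idx=1, l2_idx=0, offset=6
L1[1] = 1
L2[1][0] = 38
paddr = 38 * 16 + 6 = 614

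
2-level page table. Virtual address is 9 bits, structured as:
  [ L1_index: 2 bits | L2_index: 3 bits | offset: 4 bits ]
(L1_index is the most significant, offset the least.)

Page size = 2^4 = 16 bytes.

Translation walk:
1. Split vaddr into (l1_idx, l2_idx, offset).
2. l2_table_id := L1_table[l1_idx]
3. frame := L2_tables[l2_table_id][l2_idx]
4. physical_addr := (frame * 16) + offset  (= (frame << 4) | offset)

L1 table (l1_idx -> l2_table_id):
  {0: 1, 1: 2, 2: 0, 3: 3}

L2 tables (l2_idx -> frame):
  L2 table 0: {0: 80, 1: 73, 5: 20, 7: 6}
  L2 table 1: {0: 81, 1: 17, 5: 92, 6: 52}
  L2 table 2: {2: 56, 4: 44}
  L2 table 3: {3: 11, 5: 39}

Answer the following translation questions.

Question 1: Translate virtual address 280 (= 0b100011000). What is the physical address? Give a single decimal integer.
Answer: 1176

Derivation:
vaddr = 280 = 0b100011000
Split: l1_idx=2, l2_idx=1, offset=8
L1[2] = 0
L2[0][1] = 73
paddr = 73 * 16 + 8 = 1176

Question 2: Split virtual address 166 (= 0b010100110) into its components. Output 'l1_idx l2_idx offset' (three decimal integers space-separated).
vaddr = 166 = 0b010100110
  top 2 bits -> l1_idx = 1
  next 3 bits -> l2_idx = 2
  bottom 4 bits -> offset = 6

Answer: 1 2 6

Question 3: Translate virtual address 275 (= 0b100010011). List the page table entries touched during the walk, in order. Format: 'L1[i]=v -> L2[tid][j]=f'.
Answer: L1[2]=0 -> L2[0][1]=73

Derivation:
vaddr = 275 = 0b100010011
Split: l1_idx=2, l2_idx=1, offset=3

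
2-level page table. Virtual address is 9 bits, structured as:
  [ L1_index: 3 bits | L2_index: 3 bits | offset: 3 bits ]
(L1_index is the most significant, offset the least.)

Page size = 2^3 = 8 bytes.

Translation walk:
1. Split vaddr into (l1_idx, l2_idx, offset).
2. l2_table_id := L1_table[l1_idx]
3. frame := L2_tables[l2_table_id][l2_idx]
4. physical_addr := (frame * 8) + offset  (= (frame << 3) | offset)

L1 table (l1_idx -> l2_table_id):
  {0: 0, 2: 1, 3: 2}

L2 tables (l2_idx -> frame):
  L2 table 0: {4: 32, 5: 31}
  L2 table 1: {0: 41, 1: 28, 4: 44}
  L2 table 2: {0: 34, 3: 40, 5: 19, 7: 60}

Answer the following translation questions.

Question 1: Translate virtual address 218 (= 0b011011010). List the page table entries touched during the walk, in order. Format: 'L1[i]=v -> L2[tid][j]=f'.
vaddr = 218 = 0b011011010
Split: l1_idx=3, l2_idx=3, offset=2

Answer: L1[3]=2 -> L2[2][3]=40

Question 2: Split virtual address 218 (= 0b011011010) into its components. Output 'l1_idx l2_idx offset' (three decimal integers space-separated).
vaddr = 218 = 0b011011010
  top 3 bits -> l1_idx = 3
  next 3 bits -> l2_idx = 3
  bottom 3 bits -> offset = 2

Answer: 3 3 2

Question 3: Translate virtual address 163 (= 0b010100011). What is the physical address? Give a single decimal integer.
vaddr = 163 = 0b010100011
Split: l1_idx=2, l2_idx=4, offset=3
L1[2] = 1
L2[1][4] = 44
paddr = 44 * 8 + 3 = 355

Answer: 355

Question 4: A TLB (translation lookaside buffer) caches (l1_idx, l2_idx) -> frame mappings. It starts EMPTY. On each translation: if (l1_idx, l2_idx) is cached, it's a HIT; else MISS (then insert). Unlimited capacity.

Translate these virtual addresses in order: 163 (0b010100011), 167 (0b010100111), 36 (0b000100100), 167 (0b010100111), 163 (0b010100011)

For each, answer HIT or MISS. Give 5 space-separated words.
vaddr=163: (2,4) not in TLB -> MISS, insert
vaddr=167: (2,4) in TLB -> HIT
vaddr=36: (0,4) not in TLB -> MISS, insert
vaddr=167: (2,4) in TLB -> HIT
vaddr=163: (2,4) in TLB -> HIT

Answer: MISS HIT MISS HIT HIT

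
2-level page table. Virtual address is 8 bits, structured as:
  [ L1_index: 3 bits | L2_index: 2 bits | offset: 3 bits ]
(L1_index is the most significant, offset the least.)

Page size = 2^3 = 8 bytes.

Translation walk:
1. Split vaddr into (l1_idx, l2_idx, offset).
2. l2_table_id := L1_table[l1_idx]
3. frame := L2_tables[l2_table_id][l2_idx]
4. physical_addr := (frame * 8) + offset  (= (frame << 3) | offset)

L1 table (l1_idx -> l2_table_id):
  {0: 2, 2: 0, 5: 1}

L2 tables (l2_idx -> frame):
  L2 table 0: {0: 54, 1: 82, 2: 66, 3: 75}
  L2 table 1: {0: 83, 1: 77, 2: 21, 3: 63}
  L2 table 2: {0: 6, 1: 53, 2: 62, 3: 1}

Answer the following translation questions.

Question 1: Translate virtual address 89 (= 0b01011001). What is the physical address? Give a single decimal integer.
vaddr = 89 = 0b01011001
Split: l1_idx=2, l2_idx=3, offset=1
L1[2] = 0
L2[0][3] = 75
paddr = 75 * 8 + 1 = 601

Answer: 601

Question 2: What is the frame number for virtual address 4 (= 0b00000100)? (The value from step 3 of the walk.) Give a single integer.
vaddr = 4: l1_idx=0, l2_idx=0
L1[0] = 2; L2[2][0] = 6

Answer: 6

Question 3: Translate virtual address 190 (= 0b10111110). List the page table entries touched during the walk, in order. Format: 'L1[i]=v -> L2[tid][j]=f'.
vaddr = 190 = 0b10111110
Split: l1_idx=5, l2_idx=3, offset=6

Answer: L1[5]=1 -> L2[1][3]=63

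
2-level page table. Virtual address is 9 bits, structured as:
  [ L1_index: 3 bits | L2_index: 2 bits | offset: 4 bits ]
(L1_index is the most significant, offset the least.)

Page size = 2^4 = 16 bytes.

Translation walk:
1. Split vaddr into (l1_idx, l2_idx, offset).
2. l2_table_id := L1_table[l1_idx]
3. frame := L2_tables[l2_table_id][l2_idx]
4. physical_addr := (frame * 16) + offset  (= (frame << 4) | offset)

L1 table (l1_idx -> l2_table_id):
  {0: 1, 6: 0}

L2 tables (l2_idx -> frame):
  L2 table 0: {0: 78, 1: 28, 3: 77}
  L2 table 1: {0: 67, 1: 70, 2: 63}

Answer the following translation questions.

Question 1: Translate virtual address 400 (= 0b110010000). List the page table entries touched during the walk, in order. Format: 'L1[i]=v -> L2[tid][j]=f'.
vaddr = 400 = 0b110010000
Split: l1_idx=6, l2_idx=1, offset=0

Answer: L1[6]=0 -> L2[0][1]=28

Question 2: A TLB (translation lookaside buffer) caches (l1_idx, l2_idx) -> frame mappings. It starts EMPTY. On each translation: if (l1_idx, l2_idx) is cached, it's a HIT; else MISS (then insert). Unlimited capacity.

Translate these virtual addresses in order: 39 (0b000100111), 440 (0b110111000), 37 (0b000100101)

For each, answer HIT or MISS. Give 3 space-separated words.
Answer: MISS MISS HIT

Derivation:
vaddr=39: (0,2) not in TLB -> MISS, insert
vaddr=440: (6,3) not in TLB -> MISS, insert
vaddr=37: (0,2) in TLB -> HIT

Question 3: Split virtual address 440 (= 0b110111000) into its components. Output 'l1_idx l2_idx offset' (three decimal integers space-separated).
Answer: 6 3 8

Derivation:
vaddr = 440 = 0b110111000
  top 3 bits -> l1_idx = 6
  next 2 bits -> l2_idx = 3
  bottom 4 bits -> offset = 8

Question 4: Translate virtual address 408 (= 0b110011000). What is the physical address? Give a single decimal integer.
vaddr = 408 = 0b110011000
Split: l1_idx=6, l2_idx=1, offset=8
L1[6] = 0
L2[0][1] = 28
paddr = 28 * 16 + 8 = 456

Answer: 456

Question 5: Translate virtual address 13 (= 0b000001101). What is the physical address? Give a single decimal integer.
Answer: 1085

Derivation:
vaddr = 13 = 0b000001101
Split: l1_idx=0, l2_idx=0, offset=13
L1[0] = 1
L2[1][0] = 67
paddr = 67 * 16 + 13 = 1085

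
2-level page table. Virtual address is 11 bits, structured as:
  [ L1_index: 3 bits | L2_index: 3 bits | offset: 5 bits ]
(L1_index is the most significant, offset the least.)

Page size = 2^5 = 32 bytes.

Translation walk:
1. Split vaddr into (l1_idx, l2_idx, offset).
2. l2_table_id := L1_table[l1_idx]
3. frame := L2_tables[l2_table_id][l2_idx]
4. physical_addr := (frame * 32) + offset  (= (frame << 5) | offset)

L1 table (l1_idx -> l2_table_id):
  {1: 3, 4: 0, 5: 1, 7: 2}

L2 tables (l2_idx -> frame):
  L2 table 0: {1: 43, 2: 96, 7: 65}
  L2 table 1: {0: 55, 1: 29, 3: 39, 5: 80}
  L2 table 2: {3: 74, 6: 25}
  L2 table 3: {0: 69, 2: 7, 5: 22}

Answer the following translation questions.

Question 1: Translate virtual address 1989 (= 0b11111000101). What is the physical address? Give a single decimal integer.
vaddr = 1989 = 0b11111000101
Split: l1_idx=7, l2_idx=6, offset=5
L1[7] = 2
L2[2][6] = 25
paddr = 25 * 32 + 5 = 805

Answer: 805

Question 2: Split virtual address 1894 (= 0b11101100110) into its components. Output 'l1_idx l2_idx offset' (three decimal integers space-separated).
Answer: 7 3 6

Derivation:
vaddr = 1894 = 0b11101100110
  top 3 bits -> l1_idx = 7
  next 3 bits -> l2_idx = 3
  bottom 5 bits -> offset = 6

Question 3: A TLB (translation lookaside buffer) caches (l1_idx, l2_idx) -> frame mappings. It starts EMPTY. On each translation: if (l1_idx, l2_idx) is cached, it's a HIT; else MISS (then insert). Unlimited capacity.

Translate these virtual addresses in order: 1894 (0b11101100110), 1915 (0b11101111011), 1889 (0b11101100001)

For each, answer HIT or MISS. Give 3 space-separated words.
vaddr=1894: (7,3) not in TLB -> MISS, insert
vaddr=1915: (7,3) in TLB -> HIT
vaddr=1889: (7,3) in TLB -> HIT

Answer: MISS HIT HIT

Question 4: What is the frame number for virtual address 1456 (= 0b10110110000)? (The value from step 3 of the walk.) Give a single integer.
Answer: 80

Derivation:
vaddr = 1456: l1_idx=5, l2_idx=5
L1[5] = 1; L2[1][5] = 80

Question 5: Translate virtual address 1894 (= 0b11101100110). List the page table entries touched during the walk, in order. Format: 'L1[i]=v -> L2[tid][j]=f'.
Answer: L1[7]=2 -> L2[2][3]=74

Derivation:
vaddr = 1894 = 0b11101100110
Split: l1_idx=7, l2_idx=3, offset=6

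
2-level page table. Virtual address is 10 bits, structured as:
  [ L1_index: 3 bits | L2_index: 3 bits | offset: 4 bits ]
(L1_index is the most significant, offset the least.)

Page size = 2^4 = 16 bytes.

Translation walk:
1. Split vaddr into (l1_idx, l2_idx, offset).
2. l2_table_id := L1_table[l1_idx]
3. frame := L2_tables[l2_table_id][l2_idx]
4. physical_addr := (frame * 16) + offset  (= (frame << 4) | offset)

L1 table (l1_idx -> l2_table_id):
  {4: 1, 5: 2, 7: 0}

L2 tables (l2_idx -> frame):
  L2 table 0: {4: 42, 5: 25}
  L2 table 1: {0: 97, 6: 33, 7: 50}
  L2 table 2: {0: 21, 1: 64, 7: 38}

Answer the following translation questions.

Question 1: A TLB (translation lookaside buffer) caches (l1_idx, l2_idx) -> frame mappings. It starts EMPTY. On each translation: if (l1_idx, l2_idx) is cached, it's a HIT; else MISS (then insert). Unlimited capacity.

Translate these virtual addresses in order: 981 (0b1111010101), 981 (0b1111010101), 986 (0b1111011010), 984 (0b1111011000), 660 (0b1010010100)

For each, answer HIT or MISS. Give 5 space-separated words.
Answer: MISS HIT HIT HIT MISS

Derivation:
vaddr=981: (7,5) not in TLB -> MISS, insert
vaddr=981: (7,5) in TLB -> HIT
vaddr=986: (7,5) in TLB -> HIT
vaddr=984: (7,5) in TLB -> HIT
vaddr=660: (5,1) not in TLB -> MISS, insert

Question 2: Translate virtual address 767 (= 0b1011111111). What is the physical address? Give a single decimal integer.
vaddr = 767 = 0b1011111111
Split: l1_idx=5, l2_idx=7, offset=15
L1[5] = 2
L2[2][7] = 38
paddr = 38 * 16 + 15 = 623

Answer: 623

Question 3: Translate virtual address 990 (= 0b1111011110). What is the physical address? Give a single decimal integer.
vaddr = 990 = 0b1111011110
Split: l1_idx=7, l2_idx=5, offset=14
L1[7] = 0
L2[0][5] = 25
paddr = 25 * 16 + 14 = 414

Answer: 414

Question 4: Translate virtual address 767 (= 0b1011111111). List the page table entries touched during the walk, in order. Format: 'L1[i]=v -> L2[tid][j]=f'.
vaddr = 767 = 0b1011111111
Split: l1_idx=5, l2_idx=7, offset=15

Answer: L1[5]=2 -> L2[2][7]=38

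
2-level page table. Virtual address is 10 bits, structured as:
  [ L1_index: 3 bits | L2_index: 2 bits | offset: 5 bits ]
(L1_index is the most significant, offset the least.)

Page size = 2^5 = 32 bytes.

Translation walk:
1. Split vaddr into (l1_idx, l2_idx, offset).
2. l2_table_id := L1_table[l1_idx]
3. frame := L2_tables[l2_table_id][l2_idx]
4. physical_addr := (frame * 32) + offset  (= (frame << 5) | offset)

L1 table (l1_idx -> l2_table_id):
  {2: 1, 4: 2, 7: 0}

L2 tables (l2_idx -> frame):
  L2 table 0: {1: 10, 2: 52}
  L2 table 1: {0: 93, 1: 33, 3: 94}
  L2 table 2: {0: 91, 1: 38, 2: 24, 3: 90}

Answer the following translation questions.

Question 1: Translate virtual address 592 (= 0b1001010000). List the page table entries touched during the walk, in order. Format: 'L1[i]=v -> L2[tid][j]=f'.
Answer: L1[4]=2 -> L2[2][2]=24

Derivation:
vaddr = 592 = 0b1001010000
Split: l1_idx=4, l2_idx=2, offset=16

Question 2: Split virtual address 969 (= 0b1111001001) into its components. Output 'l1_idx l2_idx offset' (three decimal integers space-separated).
vaddr = 969 = 0b1111001001
  top 3 bits -> l1_idx = 7
  next 2 bits -> l2_idx = 2
  bottom 5 bits -> offset = 9

Answer: 7 2 9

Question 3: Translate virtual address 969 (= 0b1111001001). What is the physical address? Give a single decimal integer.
vaddr = 969 = 0b1111001001
Split: l1_idx=7, l2_idx=2, offset=9
L1[7] = 0
L2[0][2] = 52
paddr = 52 * 32 + 9 = 1673

Answer: 1673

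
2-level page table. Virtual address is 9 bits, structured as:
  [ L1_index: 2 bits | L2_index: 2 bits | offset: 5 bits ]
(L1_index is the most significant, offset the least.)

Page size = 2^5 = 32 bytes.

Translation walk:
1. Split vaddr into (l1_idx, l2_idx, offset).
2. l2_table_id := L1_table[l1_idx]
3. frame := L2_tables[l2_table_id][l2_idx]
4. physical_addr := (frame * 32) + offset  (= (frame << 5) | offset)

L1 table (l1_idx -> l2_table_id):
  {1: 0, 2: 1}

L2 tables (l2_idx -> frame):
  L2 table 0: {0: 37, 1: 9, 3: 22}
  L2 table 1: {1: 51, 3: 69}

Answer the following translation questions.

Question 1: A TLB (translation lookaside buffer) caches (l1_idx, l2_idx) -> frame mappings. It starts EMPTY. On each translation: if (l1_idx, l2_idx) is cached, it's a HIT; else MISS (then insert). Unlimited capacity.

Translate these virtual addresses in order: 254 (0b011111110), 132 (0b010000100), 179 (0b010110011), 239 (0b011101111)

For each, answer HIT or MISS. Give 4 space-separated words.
vaddr=254: (1,3) not in TLB -> MISS, insert
vaddr=132: (1,0) not in TLB -> MISS, insert
vaddr=179: (1,1) not in TLB -> MISS, insert
vaddr=239: (1,3) in TLB -> HIT

Answer: MISS MISS MISS HIT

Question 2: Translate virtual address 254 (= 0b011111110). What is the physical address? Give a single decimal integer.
Answer: 734

Derivation:
vaddr = 254 = 0b011111110
Split: l1_idx=1, l2_idx=3, offset=30
L1[1] = 0
L2[0][3] = 22
paddr = 22 * 32 + 30 = 734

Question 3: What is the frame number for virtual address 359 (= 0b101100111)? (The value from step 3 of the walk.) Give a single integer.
Answer: 69

Derivation:
vaddr = 359: l1_idx=2, l2_idx=3
L1[2] = 1; L2[1][3] = 69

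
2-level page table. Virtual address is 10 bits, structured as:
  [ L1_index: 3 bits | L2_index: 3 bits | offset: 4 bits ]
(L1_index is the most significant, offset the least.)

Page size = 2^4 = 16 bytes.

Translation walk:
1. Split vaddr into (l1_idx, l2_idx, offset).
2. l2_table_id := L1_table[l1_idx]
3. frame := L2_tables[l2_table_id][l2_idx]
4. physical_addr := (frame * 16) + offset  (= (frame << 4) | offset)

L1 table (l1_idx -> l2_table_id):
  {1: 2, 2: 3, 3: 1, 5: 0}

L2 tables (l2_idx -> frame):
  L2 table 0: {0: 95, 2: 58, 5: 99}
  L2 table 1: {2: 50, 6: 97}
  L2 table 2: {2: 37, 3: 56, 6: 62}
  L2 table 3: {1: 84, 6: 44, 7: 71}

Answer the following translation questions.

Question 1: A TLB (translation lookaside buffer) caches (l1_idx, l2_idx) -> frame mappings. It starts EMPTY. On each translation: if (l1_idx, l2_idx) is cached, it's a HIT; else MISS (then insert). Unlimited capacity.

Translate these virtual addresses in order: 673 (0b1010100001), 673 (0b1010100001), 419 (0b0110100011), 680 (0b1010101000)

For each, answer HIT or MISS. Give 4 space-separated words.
vaddr=673: (5,2) not in TLB -> MISS, insert
vaddr=673: (5,2) in TLB -> HIT
vaddr=419: (3,2) not in TLB -> MISS, insert
vaddr=680: (5,2) in TLB -> HIT

Answer: MISS HIT MISS HIT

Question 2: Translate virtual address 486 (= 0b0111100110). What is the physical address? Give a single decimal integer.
vaddr = 486 = 0b0111100110
Split: l1_idx=3, l2_idx=6, offset=6
L1[3] = 1
L2[1][6] = 97
paddr = 97 * 16 + 6 = 1558

Answer: 1558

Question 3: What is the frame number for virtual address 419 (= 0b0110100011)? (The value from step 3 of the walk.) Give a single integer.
Answer: 50

Derivation:
vaddr = 419: l1_idx=3, l2_idx=2
L1[3] = 1; L2[1][2] = 50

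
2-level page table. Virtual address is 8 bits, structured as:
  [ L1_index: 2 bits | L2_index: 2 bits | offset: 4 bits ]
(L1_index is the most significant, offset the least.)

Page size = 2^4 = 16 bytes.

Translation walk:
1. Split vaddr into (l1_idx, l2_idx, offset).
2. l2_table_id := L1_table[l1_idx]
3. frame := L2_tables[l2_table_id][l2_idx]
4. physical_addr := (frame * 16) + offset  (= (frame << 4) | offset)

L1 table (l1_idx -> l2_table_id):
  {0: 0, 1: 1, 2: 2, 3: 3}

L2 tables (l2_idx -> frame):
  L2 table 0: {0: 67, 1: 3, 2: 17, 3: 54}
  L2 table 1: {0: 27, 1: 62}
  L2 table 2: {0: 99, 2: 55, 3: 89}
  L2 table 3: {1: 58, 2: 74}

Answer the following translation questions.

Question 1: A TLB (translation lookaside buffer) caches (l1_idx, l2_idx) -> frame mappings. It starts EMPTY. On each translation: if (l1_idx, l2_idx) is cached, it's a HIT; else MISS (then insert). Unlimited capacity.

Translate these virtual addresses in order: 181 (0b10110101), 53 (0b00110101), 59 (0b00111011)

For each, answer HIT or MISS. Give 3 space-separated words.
vaddr=181: (2,3) not in TLB -> MISS, insert
vaddr=53: (0,3) not in TLB -> MISS, insert
vaddr=59: (0,3) in TLB -> HIT

Answer: MISS MISS HIT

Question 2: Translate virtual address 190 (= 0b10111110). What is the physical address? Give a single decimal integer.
vaddr = 190 = 0b10111110
Split: l1_idx=2, l2_idx=3, offset=14
L1[2] = 2
L2[2][3] = 89
paddr = 89 * 16 + 14 = 1438

Answer: 1438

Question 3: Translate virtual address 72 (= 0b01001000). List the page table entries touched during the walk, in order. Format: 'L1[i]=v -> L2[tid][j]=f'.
vaddr = 72 = 0b01001000
Split: l1_idx=1, l2_idx=0, offset=8

Answer: L1[1]=1 -> L2[1][0]=27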